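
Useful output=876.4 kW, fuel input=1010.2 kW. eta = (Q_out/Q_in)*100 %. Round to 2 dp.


eta = (876.4/1010.2)*100 = 86.76 %

86.76 %


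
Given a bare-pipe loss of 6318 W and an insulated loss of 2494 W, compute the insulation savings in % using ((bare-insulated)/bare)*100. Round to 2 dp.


Savings = ((6318-2494)/6318)*100 = 60.53 %

60.53 %


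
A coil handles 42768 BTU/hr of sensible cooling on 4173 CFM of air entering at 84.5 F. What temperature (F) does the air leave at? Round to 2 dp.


dT = 42768/(1.08*4173) = 9.4896
T_leave = 84.5 - 9.4896 = 75.01 F

75.01 F


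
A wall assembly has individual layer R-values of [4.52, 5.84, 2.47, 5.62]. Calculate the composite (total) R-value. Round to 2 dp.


R_total = 4.52 + 5.84 + 2.47 + 5.62 = 18.45

18.45


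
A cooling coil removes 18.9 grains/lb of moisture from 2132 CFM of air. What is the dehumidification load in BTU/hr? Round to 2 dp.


Q = 0.68 * 2132 * 18.9 = 27400.46 BTU/hr

27400.46 BTU/hr


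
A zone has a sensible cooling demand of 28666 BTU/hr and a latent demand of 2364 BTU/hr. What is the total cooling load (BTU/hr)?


Qt = 28666 + 2364 = 31030 BTU/hr

31030 BTU/hr


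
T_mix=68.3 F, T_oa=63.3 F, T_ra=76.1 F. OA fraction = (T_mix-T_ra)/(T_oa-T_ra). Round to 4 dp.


frac = (68.3 - 76.1) / (63.3 - 76.1) = 0.6094

0.6094


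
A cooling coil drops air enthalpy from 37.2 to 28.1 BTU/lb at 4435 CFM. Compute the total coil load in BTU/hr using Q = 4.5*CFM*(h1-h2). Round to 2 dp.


Q = 4.5 * 4435 * (37.2 - 28.1) = 181613.25 BTU/hr

181613.25 BTU/hr


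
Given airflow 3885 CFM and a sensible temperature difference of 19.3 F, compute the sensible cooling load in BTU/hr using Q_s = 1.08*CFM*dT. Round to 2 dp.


Q = 1.08 * 3885 * 19.3 = 80978.94 BTU/hr

80978.94 BTU/hr


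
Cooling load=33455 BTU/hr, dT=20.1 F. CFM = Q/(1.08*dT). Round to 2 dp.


CFM = 33455 / (1.08 * 20.1) = 1541.14

1541.14 CFM


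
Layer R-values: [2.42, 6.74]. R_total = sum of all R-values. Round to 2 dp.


R_total = 2.42 + 6.74 = 9.16

9.16


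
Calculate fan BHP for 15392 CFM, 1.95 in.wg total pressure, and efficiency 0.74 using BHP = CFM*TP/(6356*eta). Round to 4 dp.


BHP = 15392 * 1.95 / (6356 * 0.74) = 6.3814 hp

6.3814 hp


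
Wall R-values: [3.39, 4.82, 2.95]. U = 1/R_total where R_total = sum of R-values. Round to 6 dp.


R_total = 3.39 + 4.82 + 2.95 = 11.16
U = 1/11.16 = 0.089606

0.089606


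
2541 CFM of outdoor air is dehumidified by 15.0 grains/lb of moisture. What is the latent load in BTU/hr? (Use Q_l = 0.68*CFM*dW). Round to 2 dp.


Q = 0.68 * 2541 * 15.0 = 25918.20 BTU/hr

25918.20 BTU/hr


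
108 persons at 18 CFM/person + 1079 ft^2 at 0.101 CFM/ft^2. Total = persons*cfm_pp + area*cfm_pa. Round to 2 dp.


Total = 108*18 + 1079*0.101 = 2052.98 CFM

2052.98 CFM


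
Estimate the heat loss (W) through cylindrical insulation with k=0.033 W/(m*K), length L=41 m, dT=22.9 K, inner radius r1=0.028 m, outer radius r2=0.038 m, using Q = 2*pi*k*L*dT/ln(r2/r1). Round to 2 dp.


Q = 2*pi*0.033*41*22.9/ln(0.038/0.028) = 637.49 W

637.49 W


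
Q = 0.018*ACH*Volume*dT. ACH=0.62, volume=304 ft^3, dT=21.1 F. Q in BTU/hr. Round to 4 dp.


Q = 0.018 * 0.62 * 304 * 21.1 = 71.5847 BTU/hr

71.5847 BTU/hr


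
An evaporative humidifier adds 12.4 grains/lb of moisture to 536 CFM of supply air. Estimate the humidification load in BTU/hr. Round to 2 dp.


Q = 0.68 * 536 * 12.4 = 4519.55 BTU/hr

4519.55 BTU/hr


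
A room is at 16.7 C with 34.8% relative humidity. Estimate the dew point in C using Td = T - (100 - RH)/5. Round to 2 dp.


Td = 16.7 - (100-34.8)/5 = 3.66 C

3.66 C


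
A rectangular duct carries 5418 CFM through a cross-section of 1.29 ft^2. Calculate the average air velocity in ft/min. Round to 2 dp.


V = 5418 / 1.29 = 4200.00 ft/min

4200.00 ft/min


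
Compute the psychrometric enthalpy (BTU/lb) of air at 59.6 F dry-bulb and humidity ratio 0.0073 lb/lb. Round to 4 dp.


h = 0.24*59.6 + 0.0073*(1061+0.444*59.6) = 22.2425 BTU/lb

22.2425 BTU/lb


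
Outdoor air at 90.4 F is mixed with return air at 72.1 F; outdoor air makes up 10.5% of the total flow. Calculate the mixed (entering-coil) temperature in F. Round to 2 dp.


T_mix = 72.1 + (10.5/100)*(90.4-72.1) = 74.02 F

74.02 F


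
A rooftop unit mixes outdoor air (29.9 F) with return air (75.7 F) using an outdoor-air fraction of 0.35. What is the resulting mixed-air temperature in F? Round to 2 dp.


T_mix = 0.35*29.9 + 0.65*75.7 = 59.67 F

59.67 F


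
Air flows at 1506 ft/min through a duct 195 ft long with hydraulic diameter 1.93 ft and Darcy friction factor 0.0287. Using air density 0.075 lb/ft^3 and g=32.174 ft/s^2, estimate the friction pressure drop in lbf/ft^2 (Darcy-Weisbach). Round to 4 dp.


v_fps = 1506/60 = 25.1 ft/s
dp = 0.0287*(195/1.93)*0.075*25.1^2/(2*32.174) = 2.1293 lbf/ft^2

2.1293 lbf/ft^2


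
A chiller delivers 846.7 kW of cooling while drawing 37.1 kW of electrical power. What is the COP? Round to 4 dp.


COP = 846.7 / 37.1 = 22.8221

22.8221


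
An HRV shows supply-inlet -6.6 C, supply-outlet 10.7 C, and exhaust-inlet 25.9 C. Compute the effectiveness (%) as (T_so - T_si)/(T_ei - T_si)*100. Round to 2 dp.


eff = (10.7-(-6.6))/(25.9-(-6.6))*100 = 53.23 %

53.23 %


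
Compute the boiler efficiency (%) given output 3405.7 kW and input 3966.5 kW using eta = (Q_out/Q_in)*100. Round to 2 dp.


eta = (3405.7/3966.5)*100 = 85.86 %

85.86 %


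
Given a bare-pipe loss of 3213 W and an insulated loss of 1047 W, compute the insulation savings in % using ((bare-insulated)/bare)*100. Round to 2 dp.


Savings = ((3213-1047)/3213)*100 = 67.41 %

67.41 %


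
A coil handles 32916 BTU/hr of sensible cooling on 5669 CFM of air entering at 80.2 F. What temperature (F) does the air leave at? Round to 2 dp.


dT = 32916/(1.08*5669) = 5.3762
T_leave = 80.2 - 5.3762 = 74.82 F

74.82 F


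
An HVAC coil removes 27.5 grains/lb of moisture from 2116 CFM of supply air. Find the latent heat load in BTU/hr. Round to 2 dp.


Q = 0.68 * 2116 * 27.5 = 39569.20 BTU/hr

39569.20 BTU/hr


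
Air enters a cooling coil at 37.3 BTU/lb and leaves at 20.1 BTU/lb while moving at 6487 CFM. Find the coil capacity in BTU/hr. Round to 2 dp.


Q = 4.5 * 6487 * (37.3 - 20.1) = 502093.80 BTU/hr

502093.80 BTU/hr


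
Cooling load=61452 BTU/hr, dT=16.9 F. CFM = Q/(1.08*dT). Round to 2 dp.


CFM = 61452 / (1.08 * 16.9) = 3366.86

3366.86 CFM


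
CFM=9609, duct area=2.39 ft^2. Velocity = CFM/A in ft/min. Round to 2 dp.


V = 9609 / 2.39 = 4020.50 ft/min

4020.50 ft/min


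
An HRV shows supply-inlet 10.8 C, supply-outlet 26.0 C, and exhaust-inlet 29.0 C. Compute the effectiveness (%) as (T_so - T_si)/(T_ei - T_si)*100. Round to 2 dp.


eff = (26.0-10.8)/(29.0-10.8)*100 = 83.52 %

83.52 %


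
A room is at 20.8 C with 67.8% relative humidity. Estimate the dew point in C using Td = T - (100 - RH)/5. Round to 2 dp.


Td = 20.8 - (100-67.8)/5 = 14.36 C

14.36 C


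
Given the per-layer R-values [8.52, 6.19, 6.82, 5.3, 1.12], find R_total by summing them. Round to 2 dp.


R_total = 8.52 + 6.19 + 6.82 + 5.3 + 1.12 = 27.95

27.95


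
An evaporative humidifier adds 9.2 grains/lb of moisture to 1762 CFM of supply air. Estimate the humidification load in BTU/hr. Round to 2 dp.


Q = 0.68 * 1762 * 9.2 = 11023.07 BTU/hr

11023.07 BTU/hr


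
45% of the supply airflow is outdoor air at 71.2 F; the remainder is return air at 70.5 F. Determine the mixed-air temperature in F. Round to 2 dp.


T_mix = 0.45*71.2 + 0.55*70.5 = 70.82 F

70.82 F


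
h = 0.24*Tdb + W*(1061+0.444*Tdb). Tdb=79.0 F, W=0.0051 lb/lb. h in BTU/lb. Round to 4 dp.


h = 0.24*79.0 + 0.0051*(1061+0.444*79.0) = 24.5500 BTU/lb

24.5500 BTU/lb


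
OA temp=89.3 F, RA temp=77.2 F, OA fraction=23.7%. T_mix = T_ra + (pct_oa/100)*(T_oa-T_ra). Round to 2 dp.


T_mix = 77.2 + (23.7/100)*(89.3-77.2) = 80.07 F

80.07 F


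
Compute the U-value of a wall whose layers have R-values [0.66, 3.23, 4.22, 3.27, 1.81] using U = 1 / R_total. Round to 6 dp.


R_total = 0.66 + 3.23 + 4.22 + 3.27 + 1.81 = 13.19
U = 1/13.19 = 0.075815

0.075815


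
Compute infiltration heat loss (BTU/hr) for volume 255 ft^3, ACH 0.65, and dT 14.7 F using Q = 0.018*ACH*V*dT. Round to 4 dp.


Q = 0.018 * 0.65 * 255 * 14.7 = 43.8575 BTU/hr

43.8575 BTU/hr


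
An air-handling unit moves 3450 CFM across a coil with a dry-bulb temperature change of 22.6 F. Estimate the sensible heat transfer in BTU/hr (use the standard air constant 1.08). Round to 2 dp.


Q = 1.08 * 3450 * 22.6 = 84207.60 BTU/hr

84207.60 BTU/hr


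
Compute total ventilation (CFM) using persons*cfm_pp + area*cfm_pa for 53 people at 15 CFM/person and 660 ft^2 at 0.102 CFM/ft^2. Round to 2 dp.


Total = 53*15 + 660*0.102 = 862.32 CFM

862.32 CFM


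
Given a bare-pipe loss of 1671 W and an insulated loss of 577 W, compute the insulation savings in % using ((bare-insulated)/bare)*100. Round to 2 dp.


Savings = ((1671-577)/1671)*100 = 65.47 %

65.47 %


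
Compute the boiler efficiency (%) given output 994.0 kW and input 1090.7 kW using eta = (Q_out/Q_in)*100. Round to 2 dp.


eta = (994.0/1090.7)*100 = 91.13 %

91.13 %


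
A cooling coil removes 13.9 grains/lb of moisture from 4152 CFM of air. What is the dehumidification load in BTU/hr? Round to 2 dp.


Q = 0.68 * 4152 * 13.9 = 39244.70 BTU/hr

39244.70 BTU/hr


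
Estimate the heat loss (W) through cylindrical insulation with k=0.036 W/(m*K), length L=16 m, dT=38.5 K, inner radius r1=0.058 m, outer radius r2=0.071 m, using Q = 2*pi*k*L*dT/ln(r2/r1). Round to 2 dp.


Q = 2*pi*0.036*16*38.5/ln(0.071/0.058) = 688.97 W

688.97 W


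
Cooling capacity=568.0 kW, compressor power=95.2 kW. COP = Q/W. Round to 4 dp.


COP = 568.0 / 95.2 = 5.9664

5.9664


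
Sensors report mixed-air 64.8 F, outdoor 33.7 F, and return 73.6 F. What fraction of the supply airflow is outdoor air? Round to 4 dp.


frac = (64.8 - 73.6) / (33.7 - 73.6) = 0.2206

0.2206


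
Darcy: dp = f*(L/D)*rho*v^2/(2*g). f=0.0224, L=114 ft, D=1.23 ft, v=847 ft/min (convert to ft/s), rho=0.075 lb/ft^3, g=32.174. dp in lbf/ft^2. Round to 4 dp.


v_fps = 847/60 = 14.1167 ft/s
dp = 0.0224*(114/1.23)*0.075*14.1167^2/(2*32.174) = 0.4822 lbf/ft^2

0.4822 lbf/ft^2


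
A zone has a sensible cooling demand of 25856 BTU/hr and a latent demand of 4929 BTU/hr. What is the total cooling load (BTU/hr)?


Qt = 25856 + 4929 = 30785 BTU/hr

30785 BTU/hr


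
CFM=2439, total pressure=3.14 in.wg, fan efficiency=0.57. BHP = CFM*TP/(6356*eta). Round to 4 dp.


BHP = 2439 * 3.14 / (6356 * 0.57) = 2.1139 hp

2.1139 hp


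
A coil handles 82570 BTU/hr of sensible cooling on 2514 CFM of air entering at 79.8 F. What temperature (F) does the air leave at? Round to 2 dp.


dT = 82570/(1.08*2514) = 30.4112
T_leave = 79.8 - 30.4112 = 49.39 F

49.39 F


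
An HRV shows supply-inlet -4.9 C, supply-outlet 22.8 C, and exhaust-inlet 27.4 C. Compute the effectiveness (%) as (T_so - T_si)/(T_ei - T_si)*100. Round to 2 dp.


eff = (22.8-(-4.9))/(27.4-(-4.9))*100 = 85.76 %

85.76 %


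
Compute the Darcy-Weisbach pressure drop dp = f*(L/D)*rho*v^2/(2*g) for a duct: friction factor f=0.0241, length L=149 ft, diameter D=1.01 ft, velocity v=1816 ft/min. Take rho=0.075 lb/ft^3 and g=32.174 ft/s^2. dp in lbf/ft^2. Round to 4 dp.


v_fps = 1816/60 = 30.2667 ft/s
dp = 0.0241*(149/1.01)*0.075*30.2667^2/(2*32.174) = 3.7961 lbf/ft^2

3.7961 lbf/ft^2


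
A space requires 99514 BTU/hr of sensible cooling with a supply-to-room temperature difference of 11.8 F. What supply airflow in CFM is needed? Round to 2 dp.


CFM = 99514 / (1.08 * 11.8) = 7808.69

7808.69 CFM


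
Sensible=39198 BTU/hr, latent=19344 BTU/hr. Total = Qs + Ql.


Qt = 39198 + 19344 = 58542 BTU/hr

58542 BTU/hr


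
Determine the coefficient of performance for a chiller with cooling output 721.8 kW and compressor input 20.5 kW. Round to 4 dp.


COP = 721.8 / 20.5 = 35.2098

35.2098


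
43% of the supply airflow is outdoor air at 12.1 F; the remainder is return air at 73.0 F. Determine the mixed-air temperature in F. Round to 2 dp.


T_mix = 0.43*12.1 + 0.57*73.0 = 46.81 F

46.81 F


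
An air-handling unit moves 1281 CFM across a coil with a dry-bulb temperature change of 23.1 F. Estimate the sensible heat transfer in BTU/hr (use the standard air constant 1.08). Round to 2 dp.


Q = 1.08 * 1281 * 23.1 = 31958.39 BTU/hr

31958.39 BTU/hr


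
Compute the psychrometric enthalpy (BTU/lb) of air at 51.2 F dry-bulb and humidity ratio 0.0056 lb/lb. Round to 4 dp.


h = 0.24*51.2 + 0.0056*(1061+0.444*51.2) = 18.3569 BTU/lb

18.3569 BTU/lb


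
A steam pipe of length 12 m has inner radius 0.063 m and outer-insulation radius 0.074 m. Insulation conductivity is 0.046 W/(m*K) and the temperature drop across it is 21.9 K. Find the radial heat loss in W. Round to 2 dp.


Q = 2*pi*0.046*12*21.9/ln(0.074/0.063) = 471.98 W

471.98 W


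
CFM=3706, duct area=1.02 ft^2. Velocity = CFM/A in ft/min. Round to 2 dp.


V = 3706 / 1.02 = 3633.33 ft/min

3633.33 ft/min


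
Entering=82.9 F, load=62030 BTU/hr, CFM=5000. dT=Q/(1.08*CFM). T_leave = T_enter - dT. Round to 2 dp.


dT = 62030/(1.08*5000) = 11.4870
T_leave = 82.9 - 11.4870 = 71.41 F

71.41 F


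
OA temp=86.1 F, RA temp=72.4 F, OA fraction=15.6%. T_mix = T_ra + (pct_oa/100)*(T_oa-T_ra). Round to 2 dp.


T_mix = 72.4 + (15.6/100)*(86.1-72.4) = 74.54 F

74.54 F


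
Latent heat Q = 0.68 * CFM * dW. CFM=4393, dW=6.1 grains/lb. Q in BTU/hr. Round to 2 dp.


Q = 0.68 * 4393 * 6.1 = 18222.16 BTU/hr

18222.16 BTU/hr


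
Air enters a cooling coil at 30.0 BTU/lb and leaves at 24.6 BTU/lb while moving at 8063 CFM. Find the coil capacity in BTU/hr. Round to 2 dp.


Q = 4.5 * 8063 * (30.0 - 24.6) = 195930.90 BTU/hr

195930.90 BTU/hr


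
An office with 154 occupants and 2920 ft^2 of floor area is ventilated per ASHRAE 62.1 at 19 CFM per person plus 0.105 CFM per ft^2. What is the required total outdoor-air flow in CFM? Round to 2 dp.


Total = 154*19 + 2920*0.105 = 3232.60 CFM

3232.60 CFM


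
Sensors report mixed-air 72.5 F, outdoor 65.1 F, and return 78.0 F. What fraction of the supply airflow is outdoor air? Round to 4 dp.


frac = (72.5 - 78.0) / (65.1 - 78.0) = 0.4264

0.4264


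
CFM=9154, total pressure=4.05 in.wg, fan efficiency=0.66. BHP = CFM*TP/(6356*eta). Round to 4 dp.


BHP = 9154 * 4.05 / (6356 * 0.66) = 8.8377 hp

8.8377 hp


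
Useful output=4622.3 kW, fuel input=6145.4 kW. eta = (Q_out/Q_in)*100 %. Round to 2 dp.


eta = (4622.3/6145.4)*100 = 75.22 %

75.22 %


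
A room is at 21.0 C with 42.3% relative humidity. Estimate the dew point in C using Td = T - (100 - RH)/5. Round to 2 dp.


Td = 21.0 - (100-42.3)/5 = 9.46 C

9.46 C


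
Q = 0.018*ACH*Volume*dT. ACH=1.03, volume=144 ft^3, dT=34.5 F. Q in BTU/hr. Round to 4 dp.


Q = 0.018 * 1.03 * 144 * 34.5 = 92.1067 BTU/hr

92.1067 BTU/hr


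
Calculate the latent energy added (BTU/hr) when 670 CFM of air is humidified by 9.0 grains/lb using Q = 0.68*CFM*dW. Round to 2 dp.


Q = 0.68 * 670 * 9.0 = 4100.40 BTU/hr

4100.40 BTU/hr


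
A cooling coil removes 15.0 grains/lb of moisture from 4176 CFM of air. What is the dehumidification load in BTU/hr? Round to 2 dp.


Q = 0.68 * 4176 * 15.0 = 42595.20 BTU/hr

42595.20 BTU/hr


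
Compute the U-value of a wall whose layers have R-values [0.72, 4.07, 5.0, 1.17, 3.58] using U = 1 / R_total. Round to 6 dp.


R_total = 0.72 + 4.07 + 5.0 + 1.17 + 3.58 = 14.54
U = 1/14.54 = 0.068776

0.068776


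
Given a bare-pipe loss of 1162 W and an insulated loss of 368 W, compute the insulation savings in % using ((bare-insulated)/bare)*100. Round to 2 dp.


Savings = ((1162-368)/1162)*100 = 68.33 %

68.33 %


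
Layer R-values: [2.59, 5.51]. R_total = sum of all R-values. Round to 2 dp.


R_total = 2.59 + 5.51 = 8.10

8.10


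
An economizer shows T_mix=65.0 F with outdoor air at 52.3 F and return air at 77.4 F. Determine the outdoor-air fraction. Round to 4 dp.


frac = (65.0 - 77.4) / (52.3 - 77.4) = 0.4940

0.4940


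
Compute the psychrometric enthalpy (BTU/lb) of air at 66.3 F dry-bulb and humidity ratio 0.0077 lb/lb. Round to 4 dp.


h = 0.24*66.3 + 0.0077*(1061+0.444*66.3) = 24.3084 BTU/lb

24.3084 BTU/lb


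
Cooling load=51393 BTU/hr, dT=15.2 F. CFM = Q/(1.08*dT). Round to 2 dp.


CFM = 51393 / (1.08 * 15.2) = 3130.67

3130.67 CFM


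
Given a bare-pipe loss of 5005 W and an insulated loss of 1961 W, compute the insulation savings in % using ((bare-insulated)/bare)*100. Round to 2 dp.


Savings = ((5005-1961)/5005)*100 = 60.82 %

60.82 %


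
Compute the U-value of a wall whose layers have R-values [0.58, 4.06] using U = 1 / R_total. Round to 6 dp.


R_total = 0.58 + 4.06 = 4.64
U = 1/4.64 = 0.215517

0.215517


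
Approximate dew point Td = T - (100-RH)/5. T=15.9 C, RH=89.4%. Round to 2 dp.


Td = 15.9 - (100-89.4)/5 = 13.78 C

13.78 C


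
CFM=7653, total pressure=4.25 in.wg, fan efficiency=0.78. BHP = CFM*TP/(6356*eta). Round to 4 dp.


BHP = 7653 * 4.25 / (6356 * 0.78) = 6.5606 hp

6.5606 hp


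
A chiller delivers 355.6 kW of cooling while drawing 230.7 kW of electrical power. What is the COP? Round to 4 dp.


COP = 355.6 / 230.7 = 1.5414

1.5414


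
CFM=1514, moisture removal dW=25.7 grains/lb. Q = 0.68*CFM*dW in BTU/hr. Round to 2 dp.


Q = 0.68 * 1514 * 25.7 = 26458.66 BTU/hr

26458.66 BTU/hr


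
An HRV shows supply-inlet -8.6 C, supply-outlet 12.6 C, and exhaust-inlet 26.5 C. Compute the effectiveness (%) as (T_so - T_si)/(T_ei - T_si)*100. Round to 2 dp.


eff = (12.6-(-8.6))/(26.5-(-8.6))*100 = 60.40 %

60.40 %


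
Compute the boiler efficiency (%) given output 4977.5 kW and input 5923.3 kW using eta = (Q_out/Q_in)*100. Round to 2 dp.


eta = (4977.5/5923.3)*100 = 84.03 %

84.03 %


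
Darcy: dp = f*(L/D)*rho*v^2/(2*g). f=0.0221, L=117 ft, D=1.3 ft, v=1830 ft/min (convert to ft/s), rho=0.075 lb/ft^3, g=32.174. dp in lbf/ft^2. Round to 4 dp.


v_fps = 1830/60 = 30.5 ft/s
dp = 0.0221*(117/1.3)*0.075*30.5^2/(2*32.174) = 2.1566 lbf/ft^2

2.1566 lbf/ft^2


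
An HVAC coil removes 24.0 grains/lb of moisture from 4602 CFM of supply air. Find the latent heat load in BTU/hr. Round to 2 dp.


Q = 0.68 * 4602 * 24.0 = 75104.64 BTU/hr

75104.64 BTU/hr


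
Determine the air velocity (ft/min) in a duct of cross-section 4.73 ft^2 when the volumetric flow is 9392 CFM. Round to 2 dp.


V = 9392 / 4.73 = 1985.62 ft/min

1985.62 ft/min


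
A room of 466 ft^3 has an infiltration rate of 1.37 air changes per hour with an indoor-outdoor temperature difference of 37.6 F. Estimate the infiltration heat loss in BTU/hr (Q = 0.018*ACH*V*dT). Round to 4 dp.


Q = 0.018 * 1.37 * 466 * 37.6 = 432.0827 BTU/hr

432.0827 BTU/hr


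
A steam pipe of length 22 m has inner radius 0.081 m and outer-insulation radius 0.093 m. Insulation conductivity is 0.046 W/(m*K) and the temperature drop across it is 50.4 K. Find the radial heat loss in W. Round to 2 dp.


Q = 2*pi*0.046*22*50.4/ln(0.093/0.081) = 2319.74 W

2319.74 W


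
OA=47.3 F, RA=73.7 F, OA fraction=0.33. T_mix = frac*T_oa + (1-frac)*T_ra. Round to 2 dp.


T_mix = 0.33*47.3 + 0.67*73.7 = 64.99 F

64.99 F


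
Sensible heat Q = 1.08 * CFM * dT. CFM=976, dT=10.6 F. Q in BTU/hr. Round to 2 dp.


Q = 1.08 * 976 * 10.6 = 11173.25 BTU/hr

11173.25 BTU/hr


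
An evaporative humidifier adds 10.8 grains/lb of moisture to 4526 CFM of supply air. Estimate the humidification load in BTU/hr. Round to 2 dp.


Q = 0.68 * 4526 * 10.8 = 33238.94 BTU/hr

33238.94 BTU/hr


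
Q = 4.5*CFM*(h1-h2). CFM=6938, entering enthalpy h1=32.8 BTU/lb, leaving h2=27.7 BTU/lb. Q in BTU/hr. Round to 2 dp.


Q = 4.5 * 6938 * (32.8 - 27.7) = 159227.10 BTU/hr

159227.10 BTU/hr


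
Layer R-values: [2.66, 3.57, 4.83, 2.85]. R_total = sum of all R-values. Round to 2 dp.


R_total = 2.66 + 3.57 + 4.83 + 2.85 = 13.91

13.91


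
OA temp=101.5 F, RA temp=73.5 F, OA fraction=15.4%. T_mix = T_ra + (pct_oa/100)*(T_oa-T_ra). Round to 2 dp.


T_mix = 73.5 + (15.4/100)*(101.5-73.5) = 77.81 F

77.81 F


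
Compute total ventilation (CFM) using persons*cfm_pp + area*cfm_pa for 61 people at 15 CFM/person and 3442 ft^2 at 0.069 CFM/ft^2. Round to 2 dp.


Total = 61*15 + 3442*0.069 = 1152.50 CFM

1152.50 CFM


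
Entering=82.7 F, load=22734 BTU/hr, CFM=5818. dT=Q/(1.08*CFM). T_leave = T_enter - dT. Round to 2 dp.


dT = 22734/(1.08*5818) = 3.6181
T_leave = 82.7 - 3.6181 = 79.08 F

79.08 F


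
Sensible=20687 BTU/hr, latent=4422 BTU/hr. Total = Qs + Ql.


Qt = 20687 + 4422 = 25109 BTU/hr

25109 BTU/hr


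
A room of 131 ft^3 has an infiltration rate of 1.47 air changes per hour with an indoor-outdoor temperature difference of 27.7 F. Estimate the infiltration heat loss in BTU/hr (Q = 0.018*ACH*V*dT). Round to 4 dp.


Q = 0.018 * 1.47 * 131 * 27.7 = 96.0154 BTU/hr

96.0154 BTU/hr


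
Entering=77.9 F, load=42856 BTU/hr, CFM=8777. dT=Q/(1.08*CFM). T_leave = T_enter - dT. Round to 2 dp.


dT = 42856/(1.08*8777) = 4.5211
T_leave = 77.9 - 4.5211 = 73.38 F

73.38 F


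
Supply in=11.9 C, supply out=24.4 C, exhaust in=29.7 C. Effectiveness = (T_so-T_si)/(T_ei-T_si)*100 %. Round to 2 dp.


eff = (24.4-11.9)/(29.7-11.9)*100 = 70.22 %

70.22 %


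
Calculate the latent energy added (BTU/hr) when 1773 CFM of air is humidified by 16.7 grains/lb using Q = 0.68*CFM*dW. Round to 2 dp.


Q = 0.68 * 1773 * 16.7 = 20134.19 BTU/hr

20134.19 BTU/hr


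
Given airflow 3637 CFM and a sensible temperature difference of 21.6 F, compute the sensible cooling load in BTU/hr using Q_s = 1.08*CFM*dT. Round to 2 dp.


Q = 1.08 * 3637 * 21.6 = 84843.94 BTU/hr

84843.94 BTU/hr


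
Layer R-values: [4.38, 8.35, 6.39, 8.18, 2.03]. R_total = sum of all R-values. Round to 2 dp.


R_total = 4.38 + 8.35 + 6.39 + 8.18 + 2.03 = 29.33

29.33


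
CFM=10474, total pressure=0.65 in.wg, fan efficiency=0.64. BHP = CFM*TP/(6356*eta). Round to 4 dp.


BHP = 10474 * 0.65 / (6356 * 0.64) = 1.6736 hp

1.6736 hp


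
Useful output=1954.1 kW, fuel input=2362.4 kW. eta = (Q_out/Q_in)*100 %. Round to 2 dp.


eta = (1954.1/2362.4)*100 = 82.72 %

82.72 %


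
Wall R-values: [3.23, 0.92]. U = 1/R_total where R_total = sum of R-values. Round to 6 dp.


R_total = 3.23 + 0.92 = 4.15
U = 1/4.15 = 0.240964

0.240964


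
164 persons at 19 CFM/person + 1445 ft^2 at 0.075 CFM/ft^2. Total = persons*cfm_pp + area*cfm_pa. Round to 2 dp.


Total = 164*19 + 1445*0.075 = 3224.38 CFM

3224.38 CFM


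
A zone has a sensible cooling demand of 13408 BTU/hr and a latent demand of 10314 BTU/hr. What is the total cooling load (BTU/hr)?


Qt = 13408 + 10314 = 23722 BTU/hr

23722 BTU/hr


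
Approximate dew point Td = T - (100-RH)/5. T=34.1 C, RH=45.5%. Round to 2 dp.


Td = 34.1 - (100-45.5)/5 = 23.20 C

23.20 C


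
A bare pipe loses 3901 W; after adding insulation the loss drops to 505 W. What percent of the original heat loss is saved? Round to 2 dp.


Savings = ((3901-505)/3901)*100 = 87.05 %

87.05 %


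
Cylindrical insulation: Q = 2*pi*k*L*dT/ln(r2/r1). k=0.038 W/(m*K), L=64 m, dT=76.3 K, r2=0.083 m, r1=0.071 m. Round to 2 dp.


Q = 2*pi*0.038*64*76.3/ln(0.083/0.071) = 7466.14 W

7466.14 W


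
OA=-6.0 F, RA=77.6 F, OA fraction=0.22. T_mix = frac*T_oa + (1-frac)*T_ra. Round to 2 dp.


T_mix = 0.22*(-6.0) + 0.78*77.6 = 59.21 F

59.21 F


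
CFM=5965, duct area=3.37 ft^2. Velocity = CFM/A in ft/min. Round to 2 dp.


V = 5965 / 3.37 = 1770.03 ft/min

1770.03 ft/min


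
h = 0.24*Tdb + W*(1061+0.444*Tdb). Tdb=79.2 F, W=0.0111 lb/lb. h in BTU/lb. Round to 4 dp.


h = 0.24*79.2 + 0.0111*(1061+0.444*79.2) = 31.1754 BTU/lb

31.1754 BTU/lb


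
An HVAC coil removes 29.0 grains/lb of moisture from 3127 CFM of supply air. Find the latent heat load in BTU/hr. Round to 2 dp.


Q = 0.68 * 3127 * 29.0 = 61664.44 BTU/hr

61664.44 BTU/hr


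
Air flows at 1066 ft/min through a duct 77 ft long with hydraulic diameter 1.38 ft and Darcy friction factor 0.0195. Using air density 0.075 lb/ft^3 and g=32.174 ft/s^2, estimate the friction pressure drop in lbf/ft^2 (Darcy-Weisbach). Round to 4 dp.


v_fps = 1066/60 = 17.7667 ft/s
dp = 0.0195*(77/1.38)*0.075*17.7667^2/(2*32.174) = 0.4003 lbf/ft^2

0.4003 lbf/ft^2


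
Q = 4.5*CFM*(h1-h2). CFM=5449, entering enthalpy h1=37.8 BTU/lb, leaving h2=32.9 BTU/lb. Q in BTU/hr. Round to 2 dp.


Q = 4.5 * 5449 * (37.8 - 32.9) = 120150.45 BTU/hr

120150.45 BTU/hr


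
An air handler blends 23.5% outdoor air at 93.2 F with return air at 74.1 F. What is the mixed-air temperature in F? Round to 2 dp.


T_mix = 74.1 + (23.5/100)*(93.2-74.1) = 78.59 F

78.59 F


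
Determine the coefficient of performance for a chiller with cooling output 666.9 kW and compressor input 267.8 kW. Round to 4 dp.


COP = 666.9 / 267.8 = 2.4903

2.4903


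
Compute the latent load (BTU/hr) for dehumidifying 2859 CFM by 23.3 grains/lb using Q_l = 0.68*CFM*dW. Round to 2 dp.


Q = 0.68 * 2859 * 23.3 = 45298.00 BTU/hr

45298.00 BTU/hr


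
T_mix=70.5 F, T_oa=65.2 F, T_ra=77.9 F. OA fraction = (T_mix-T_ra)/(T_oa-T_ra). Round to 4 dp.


frac = (70.5 - 77.9) / (65.2 - 77.9) = 0.5827

0.5827


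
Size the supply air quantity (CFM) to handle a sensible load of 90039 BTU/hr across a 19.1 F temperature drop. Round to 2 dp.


CFM = 90039 / (1.08 * 19.1) = 4364.89

4364.89 CFM


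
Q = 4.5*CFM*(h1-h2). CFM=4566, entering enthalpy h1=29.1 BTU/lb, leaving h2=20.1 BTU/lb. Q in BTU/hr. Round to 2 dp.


Q = 4.5 * 4566 * (29.1 - 20.1) = 184923.00 BTU/hr

184923.00 BTU/hr


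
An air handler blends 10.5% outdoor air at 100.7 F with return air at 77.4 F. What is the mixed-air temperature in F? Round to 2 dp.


T_mix = 77.4 + (10.5/100)*(100.7-77.4) = 79.85 F

79.85 F


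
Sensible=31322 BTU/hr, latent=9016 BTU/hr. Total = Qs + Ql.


Qt = 31322 + 9016 = 40338 BTU/hr

40338 BTU/hr


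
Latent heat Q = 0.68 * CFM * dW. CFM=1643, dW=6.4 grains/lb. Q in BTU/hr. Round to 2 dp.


Q = 0.68 * 1643 * 6.4 = 7150.34 BTU/hr

7150.34 BTU/hr


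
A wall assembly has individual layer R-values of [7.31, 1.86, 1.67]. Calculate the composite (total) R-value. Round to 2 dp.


R_total = 7.31 + 1.86 + 1.67 = 10.84

10.84


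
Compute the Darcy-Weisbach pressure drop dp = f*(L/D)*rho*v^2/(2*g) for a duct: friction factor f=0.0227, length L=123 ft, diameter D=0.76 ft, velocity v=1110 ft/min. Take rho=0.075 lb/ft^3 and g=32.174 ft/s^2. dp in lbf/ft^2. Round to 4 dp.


v_fps = 1110/60 = 18.5 ft/s
dp = 0.0227*(123/0.76)*0.075*18.5^2/(2*32.174) = 1.4655 lbf/ft^2

1.4655 lbf/ft^2


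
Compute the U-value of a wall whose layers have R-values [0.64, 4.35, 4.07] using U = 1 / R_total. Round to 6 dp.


R_total = 0.64 + 4.35 + 4.07 = 9.06
U = 1/9.06 = 0.110375

0.110375


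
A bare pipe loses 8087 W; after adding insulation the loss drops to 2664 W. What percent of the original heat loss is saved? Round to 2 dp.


Savings = ((8087-2664)/8087)*100 = 67.06 %

67.06 %


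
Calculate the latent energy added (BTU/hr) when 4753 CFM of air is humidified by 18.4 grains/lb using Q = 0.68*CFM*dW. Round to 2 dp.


Q = 0.68 * 4753 * 18.4 = 59469.54 BTU/hr

59469.54 BTU/hr


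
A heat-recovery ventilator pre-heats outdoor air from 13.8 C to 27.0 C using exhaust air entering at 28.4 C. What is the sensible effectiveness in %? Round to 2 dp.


eff = (27.0-13.8)/(28.4-13.8)*100 = 90.41 %

90.41 %


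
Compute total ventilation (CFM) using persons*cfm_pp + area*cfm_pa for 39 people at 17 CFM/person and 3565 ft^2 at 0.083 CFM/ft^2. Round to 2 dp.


Total = 39*17 + 3565*0.083 = 958.90 CFM

958.90 CFM


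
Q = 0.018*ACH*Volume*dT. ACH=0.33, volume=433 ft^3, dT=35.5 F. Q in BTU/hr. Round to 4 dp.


Q = 0.018 * 0.33 * 433 * 35.5 = 91.3067 BTU/hr

91.3067 BTU/hr


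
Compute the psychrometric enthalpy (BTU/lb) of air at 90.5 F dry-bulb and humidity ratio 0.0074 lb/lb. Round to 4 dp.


h = 0.24*90.5 + 0.0074*(1061+0.444*90.5) = 29.8687 BTU/lb

29.8687 BTU/lb


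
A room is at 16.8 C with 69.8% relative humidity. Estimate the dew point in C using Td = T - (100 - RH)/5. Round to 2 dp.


Td = 16.8 - (100-69.8)/5 = 10.76 C

10.76 C


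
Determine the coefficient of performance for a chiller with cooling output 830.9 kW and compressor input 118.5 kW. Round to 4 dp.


COP = 830.9 / 118.5 = 7.0118

7.0118


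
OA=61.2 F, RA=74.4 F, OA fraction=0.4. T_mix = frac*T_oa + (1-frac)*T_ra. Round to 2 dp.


T_mix = 0.4*61.2 + 0.6*74.4 = 69.12 F

69.12 F


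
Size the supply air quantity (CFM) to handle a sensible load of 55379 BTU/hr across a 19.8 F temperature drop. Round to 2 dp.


CFM = 55379 / (1.08 * 19.8) = 2589.74

2589.74 CFM


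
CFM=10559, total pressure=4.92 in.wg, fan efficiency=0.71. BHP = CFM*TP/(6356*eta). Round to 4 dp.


BHP = 10559 * 4.92 / (6356 * 0.71) = 11.5119 hp

11.5119 hp


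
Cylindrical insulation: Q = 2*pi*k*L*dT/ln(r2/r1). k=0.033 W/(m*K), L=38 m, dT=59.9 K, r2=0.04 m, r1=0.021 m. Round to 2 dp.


Q = 2*pi*0.033*38*59.9/ln(0.04/0.021) = 732.45 W

732.45 W


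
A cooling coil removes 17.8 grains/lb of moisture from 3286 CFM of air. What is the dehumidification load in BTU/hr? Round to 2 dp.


Q = 0.68 * 3286 * 17.8 = 39773.74 BTU/hr

39773.74 BTU/hr


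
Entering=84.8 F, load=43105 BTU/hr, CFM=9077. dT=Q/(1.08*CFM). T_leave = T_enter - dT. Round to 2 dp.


dT = 43105/(1.08*9077) = 4.3971
T_leave = 84.8 - 4.3971 = 80.40 F

80.40 F


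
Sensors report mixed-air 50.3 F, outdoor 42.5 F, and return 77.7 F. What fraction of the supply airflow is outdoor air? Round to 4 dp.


frac = (50.3 - 77.7) / (42.5 - 77.7) = 0.7784

0.7784


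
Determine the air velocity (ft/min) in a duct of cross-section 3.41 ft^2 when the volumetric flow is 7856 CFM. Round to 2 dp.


V = 7856 / 3.41 = 2303.81 ft/min

2303.81 ft/min


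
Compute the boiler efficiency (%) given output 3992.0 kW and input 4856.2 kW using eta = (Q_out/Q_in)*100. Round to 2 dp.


eta = (3992.0/4856.2)*100 = 82.20 %

82.20 %


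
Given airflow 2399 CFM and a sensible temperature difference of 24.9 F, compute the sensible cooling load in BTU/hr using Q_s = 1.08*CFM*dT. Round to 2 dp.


Q = 1.08 * 2399 * 24.9 = 64513.91 BTU/hr

64513.91 BTU/hr


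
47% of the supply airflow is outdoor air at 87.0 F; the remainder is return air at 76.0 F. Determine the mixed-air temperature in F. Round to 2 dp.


T_mix = 0.47*87.0 + 0.53*76.0 = 81.17 F

81.17 F


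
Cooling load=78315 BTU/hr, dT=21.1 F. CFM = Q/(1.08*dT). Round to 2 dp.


CFM = 78315 / (1.08 * 21.1) = 3436.68

3436.68 CFM


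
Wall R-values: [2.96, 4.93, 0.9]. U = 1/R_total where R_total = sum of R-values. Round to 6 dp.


R_total = 2.96 + 4.93 + 0.9 = 8.79
U = 1/8.79 = 0.113766

0.113766


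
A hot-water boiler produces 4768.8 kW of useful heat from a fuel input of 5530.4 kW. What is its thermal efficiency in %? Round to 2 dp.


eta = (4768.8/5530.4)*100 = 86.23 %

86.23 %


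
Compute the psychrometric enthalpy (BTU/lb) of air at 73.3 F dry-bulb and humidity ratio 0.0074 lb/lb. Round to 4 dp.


h = 0.24*73.3 + 0.0074*(1061+0.444*73.3) = 25.6842 BTU/lb

25.6842 BTU/lb


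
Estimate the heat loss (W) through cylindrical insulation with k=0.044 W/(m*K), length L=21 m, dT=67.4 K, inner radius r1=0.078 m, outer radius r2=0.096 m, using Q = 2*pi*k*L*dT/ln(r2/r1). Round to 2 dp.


Q = 2*pi*0.044*21*67.4/ln(0.096/0.078) = 1884.53 W

1884.53 W


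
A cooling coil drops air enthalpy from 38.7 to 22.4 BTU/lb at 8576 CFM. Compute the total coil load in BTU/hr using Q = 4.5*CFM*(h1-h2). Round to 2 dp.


Q = 4.5 * 8576 * (38.7 - 22.4) = 629049.60 BTU/hr

629049.60 BTU/hr


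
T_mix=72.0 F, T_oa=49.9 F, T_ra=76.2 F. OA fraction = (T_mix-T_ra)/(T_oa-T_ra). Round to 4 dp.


frac = (72.0 - 76.2) / (49.9 - 76.2) = 0.1597

0.1597


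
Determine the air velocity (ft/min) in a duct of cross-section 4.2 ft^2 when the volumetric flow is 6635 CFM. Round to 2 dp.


V = 6635 / 4.2 = 1579.76 ft/min

1579.76 ft/min


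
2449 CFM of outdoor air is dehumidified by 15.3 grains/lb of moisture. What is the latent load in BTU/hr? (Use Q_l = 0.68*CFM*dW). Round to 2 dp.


Q = 0.68 * 2449 * 15.3 = 25479.40 BTU/hr

25479.40 BTU/hr


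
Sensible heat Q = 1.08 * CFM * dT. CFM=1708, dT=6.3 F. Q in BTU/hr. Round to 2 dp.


Q = 1.08 * 1708 * 6.3 = 11621.23 BTU/hr

11621.23 BTU/hr


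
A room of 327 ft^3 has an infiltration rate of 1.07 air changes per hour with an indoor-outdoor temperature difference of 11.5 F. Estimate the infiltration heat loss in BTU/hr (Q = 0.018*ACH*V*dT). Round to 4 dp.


Q = 0.018 * 1.07 * 327 * 11.5 = 72.4272 BTU/hr

72.4272 BTU/hr


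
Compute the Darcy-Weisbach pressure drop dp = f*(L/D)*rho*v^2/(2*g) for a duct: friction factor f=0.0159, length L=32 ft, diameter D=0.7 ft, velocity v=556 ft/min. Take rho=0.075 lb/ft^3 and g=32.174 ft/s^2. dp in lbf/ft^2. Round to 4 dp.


v_fps = 556/60 = 9.2667 ft/s
dp = 0.0159*(32/0.7)*0.075*9.2667^2/(2*32.174) = 0.0727 lbf/ft^2

0.0727 lbf/ft^2


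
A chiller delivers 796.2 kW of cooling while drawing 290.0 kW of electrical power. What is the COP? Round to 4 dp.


COP = 796.2 / 290.0 = 2.7455

2.7455


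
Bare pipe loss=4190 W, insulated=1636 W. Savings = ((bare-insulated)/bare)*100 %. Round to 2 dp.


Savings = ((4190-1636)/4190)*100 = 60.95 %

60.95 %


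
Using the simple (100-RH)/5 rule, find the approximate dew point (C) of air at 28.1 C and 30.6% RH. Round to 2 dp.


Td = 28.1 - (100-30.6)/5 = 14.22 C

14.22 C


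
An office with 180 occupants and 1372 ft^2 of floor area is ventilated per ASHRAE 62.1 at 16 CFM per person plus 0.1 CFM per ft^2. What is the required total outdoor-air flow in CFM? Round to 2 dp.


Total = 180*16 + 1372*0.1 = 3017.20 CFM

3017.20 CFM


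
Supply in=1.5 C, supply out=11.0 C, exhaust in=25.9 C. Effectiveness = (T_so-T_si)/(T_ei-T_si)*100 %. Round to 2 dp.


eff = (11.0-1.5)/(25.9-1.5)*100 = 38.93 %

38.93 %


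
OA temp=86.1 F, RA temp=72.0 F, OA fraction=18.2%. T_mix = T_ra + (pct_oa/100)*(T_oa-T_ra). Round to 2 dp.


T_mix = 72.0 + (18.2/100)*(86.1-72.0) = 74.57 F

74.57 F


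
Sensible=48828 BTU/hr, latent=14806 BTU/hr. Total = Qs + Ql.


Qt = 48828 + 14806 = 63634 BTU/hr

63634 BTU/hr


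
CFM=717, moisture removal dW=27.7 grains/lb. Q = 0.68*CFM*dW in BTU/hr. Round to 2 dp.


Q = 0.68 * 717 * 27.7 = 13505.41 BTU/hr

13505.41 BTU/hr


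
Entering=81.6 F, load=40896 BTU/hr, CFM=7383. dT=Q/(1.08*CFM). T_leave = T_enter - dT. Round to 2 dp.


dT = 40896/(1.08*7383) = 5.1289
T_leave = 81.6 - 5.1289 = 76.47 F

76.47 F


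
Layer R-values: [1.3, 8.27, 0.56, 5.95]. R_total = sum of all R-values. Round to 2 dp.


R_total = 1.3 + 8.27 + 0.56 + 5.95 = 16.08

16.08


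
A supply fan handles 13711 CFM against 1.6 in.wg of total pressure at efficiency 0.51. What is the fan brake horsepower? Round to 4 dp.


BHP = 13711 * 1.6 / (6356 * 0.51) = 6.7676 hp

6.7676 hp


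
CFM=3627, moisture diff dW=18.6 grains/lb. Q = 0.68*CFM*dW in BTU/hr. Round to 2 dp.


Q = 0.68 * 3627 * 18.6 = 45874.30 BTU/hr

45874.30 BTU/hr


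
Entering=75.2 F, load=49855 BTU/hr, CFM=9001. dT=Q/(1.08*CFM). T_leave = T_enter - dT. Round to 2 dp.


dT = 49855/(1.08*9001) = 5.1285
T_leave = 75.2 - 5.1285 = 70.07 F

70.07 F


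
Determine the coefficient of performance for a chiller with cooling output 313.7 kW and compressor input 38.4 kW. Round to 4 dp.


COP = 313.7 / 38.4 = 8.1693

8.1693


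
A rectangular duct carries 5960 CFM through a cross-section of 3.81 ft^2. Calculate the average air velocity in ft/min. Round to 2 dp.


V = 5960 / 3.81 = 1564.30 ft/min

1564.30 ft/min


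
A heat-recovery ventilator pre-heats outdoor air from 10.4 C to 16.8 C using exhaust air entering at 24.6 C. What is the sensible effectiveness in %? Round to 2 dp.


eff = (16.8-10.4)/(24.6-10.4)*100 = 45.07 %

45.07 %


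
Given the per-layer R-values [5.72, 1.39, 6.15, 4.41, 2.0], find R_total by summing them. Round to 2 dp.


R_total = 5.72 + 1.39 + 6.15 + 4.41 + 2.0 = 19.67

19.67


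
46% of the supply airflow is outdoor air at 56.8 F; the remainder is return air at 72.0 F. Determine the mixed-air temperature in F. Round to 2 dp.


T_mix = 0.46*56.8 + 0.54*72.0 = 65.01 F

65.01 F


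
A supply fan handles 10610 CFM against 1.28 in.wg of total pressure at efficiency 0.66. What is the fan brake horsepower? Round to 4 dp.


BHP = 10610 * 1.28 / (6356 * 0.66) = 3.2374 hp

3.2374 hp


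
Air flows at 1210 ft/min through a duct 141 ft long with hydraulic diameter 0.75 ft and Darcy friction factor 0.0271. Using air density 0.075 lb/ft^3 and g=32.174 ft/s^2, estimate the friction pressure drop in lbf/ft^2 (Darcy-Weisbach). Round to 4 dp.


v_fps = 1210/60 = 20.1667 ft/s
dp = 0.0271*(141/0.75)*0.075*20.1667^2/(2*32.174) = 2.4150 lbf/ft^2

2.4150 lbf/ft^2


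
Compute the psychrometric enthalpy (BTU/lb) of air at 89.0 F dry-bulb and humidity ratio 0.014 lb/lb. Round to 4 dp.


h = 0.24*89.0 + 0.014*(1061+0.444*89.0) = 36.7672 BTU/lb

36.7672 BTU/lb


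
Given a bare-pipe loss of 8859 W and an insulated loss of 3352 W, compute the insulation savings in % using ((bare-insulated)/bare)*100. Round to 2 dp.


Savings = ((8859-3352)/8859)*100 = 62.16 %

62.16 %


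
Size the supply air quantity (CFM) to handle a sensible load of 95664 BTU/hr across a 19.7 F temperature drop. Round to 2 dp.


CFM = 95664 / (1.08 * 19.7) = 4496.33

4496.33 CFM


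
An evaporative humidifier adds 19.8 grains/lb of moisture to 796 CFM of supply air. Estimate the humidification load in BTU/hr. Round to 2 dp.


Q = 0.68 * 796 * 19.8 = 10717.34 BTU/hr

10717.34 BTU/hr


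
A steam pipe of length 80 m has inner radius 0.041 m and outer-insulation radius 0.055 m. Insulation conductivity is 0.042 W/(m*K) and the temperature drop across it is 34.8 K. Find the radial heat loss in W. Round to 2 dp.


Q = 2*pi*0.042*80*34.8/ln(0.055/0.041) = 2500.94 W

2500.94 W


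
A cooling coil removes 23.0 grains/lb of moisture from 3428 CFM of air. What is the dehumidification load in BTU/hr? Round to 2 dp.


Q = 0.68 * 3428 * 23.0 = 53613.92 BTU/hr

53613.92 BTU/hr


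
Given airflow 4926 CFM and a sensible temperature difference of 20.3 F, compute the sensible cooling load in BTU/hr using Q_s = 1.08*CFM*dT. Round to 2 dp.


Q = 1.08 * 4926 * 20.3 = 107997.62 BTU/hr

107997.62 BTU/hr


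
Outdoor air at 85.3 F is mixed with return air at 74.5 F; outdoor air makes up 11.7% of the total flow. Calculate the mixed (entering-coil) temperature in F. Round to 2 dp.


T_mix = 74.5 + (11.7/100)*(85.3-74.5) = 75.76 F

75.76 F


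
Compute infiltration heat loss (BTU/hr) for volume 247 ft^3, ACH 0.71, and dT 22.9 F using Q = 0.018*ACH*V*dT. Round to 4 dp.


Q = 0.018 * 0.71 * 247 * 22.9 = 72.2875 BTU/hr

72.2875 BTU/hr


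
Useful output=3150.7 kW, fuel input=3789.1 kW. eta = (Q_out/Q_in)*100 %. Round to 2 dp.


eta = (3150.7/3789.1)*100 = 83.15 %

83.15 %


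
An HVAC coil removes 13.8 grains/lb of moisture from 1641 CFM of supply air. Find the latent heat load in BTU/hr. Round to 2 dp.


Q = 0.68 * 1641 * 13.8 = 15399.14 BTU/hr

15399.14 BTU/hr
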